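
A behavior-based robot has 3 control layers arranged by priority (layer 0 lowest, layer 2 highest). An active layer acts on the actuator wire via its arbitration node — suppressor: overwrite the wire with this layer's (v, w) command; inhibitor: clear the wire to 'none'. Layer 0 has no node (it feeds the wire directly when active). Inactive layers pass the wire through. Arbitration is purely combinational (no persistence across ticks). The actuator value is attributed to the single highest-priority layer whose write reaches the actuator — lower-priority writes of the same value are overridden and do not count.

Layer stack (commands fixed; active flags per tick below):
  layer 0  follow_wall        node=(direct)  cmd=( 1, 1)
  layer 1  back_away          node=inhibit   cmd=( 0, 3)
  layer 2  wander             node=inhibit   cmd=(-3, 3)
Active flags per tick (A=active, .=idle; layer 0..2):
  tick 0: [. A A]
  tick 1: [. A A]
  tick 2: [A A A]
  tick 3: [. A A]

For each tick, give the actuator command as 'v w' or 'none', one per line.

none
none
none
none

tick 0:
  L0 follow_wall: idle → wire = none
  L1 back_away: active, inhibitor → wire = none
  L2 wander: active, inhibitor → wire = none
  actuator = none
tick 1:
  L0 follow_wall: idle → wire = none
  L1 back_away: active, inhibitor → wire = none
  L2 wander: active, inhibitor → wire = none
  actuator = none
tick 2:
  L0 follow_wall: active, feeds wire = (1, 1)
  L1 back_away: active, inhibitor → wire = none
  L2 wander: active, inhibitor → wire = none
  actuator = none
tick 3:
  L0 follow_wall: idle → wire = none
  L1 back_away: active, inhibitor → wire = none
  L2 wander: active, inhibitor → wire = none
  actuator = none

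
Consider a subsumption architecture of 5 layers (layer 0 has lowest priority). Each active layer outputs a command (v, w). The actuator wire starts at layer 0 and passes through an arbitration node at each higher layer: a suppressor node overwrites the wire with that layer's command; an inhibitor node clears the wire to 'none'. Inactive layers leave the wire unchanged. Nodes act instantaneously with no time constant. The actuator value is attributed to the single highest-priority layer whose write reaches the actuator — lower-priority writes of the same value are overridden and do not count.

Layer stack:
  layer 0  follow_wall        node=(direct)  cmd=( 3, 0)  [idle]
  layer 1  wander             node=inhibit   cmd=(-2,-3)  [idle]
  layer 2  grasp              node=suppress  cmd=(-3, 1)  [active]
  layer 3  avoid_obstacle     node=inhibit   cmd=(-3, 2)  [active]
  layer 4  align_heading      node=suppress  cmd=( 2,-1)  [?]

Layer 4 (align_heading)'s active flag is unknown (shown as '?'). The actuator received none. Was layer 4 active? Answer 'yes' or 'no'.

no

If layer 4 is active=yes:
  actuator would be (2, -1)
If layer 4 is active=no:
  actuator would be none
Observed none, so layer 4 was idle.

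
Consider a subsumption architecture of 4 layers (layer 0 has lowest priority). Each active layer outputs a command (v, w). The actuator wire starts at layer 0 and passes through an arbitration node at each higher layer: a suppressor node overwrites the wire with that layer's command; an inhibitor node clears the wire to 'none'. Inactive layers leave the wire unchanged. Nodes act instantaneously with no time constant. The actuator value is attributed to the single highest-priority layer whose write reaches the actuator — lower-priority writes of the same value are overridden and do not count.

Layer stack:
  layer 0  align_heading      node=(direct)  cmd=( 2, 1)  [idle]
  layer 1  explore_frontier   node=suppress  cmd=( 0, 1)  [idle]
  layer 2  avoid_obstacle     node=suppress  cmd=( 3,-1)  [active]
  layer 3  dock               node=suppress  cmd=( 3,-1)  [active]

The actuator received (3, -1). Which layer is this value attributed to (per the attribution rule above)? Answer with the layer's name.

dock

L0 align_heading: idle → wire = none
L1 explore_frontier: idle → wire stays none
L2 avoid_obstacle: active, suppressor → wire = (3, -1)
L3 dock: active, suppressor → wire = (3, -1)
actuator = (3, -1)
last writer: layer 3 = dock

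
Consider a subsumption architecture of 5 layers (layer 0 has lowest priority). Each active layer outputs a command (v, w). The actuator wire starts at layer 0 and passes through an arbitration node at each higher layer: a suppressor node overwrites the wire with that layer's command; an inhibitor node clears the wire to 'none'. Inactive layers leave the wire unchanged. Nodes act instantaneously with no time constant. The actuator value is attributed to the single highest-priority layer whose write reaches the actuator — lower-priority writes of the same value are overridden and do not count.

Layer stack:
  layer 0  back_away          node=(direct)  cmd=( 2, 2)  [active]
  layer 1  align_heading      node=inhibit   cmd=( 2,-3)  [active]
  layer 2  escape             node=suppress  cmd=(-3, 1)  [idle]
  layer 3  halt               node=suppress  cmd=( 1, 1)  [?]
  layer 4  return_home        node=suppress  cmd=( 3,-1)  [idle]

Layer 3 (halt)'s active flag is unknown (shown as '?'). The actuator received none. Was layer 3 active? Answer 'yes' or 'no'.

If layer 3 is active=yes:
  actuator would be (1, 1)
If layer 3 is active=no:
  actuator would be none
Observed none, so layer 3 was idle.

no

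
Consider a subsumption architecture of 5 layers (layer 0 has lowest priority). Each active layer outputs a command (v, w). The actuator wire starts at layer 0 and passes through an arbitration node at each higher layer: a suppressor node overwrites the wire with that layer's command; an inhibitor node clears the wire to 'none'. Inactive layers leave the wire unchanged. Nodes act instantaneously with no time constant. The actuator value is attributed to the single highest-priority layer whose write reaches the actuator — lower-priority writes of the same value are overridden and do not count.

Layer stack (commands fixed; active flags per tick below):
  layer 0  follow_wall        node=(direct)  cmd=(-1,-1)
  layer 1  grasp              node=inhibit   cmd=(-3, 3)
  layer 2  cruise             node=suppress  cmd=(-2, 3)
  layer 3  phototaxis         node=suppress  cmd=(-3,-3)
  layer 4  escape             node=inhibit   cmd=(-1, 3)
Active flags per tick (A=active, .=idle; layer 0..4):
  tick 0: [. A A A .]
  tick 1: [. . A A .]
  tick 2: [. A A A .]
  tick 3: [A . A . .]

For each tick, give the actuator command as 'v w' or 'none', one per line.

tick 0:
  layer 0 (follow_wall) idle — none
  layer 1 (grasp) active — inhibits: none
  layer 2 (cruise) active — suppresses: (-2, 3)
  layer 3 (phototaxis) active — suppresses: (-3, -3)
  layer 4 (escape) idle — unchanged: (-3, -3)
  → actuator (-3, -3)
tick 1:
  layer 0 (follow_wall) idle — none
  layer 1 (grasp) idle — unchanged: none
  layer 2 (cruise) active — suppresses: (-2, 3)
  layer 3 (phototaxis) active — suppresses: (-3, -3)
  layer 4 (escape) idle — unchanged: (-3, -3)
  → actuator (-3, -3)
tick 2:
  layer 0 (follow_wall) idle — none
  layer 1 (grasp) active — inhibits: none
  layer 2 (cruise) active — suppresses: (-2, 3)
  layer 3 (phototaxis) active — suppresses: (-3, -3)
  layer 4 (escape) idle — unchanged: (-3, -3)
  → actuator (-3, -3)
tick 3:
  layer 0 (follow_wall) active — direct: (-1, -1)
  layer 1 (grasp) idle — unchanged: (-1, -1)
  layer 2 (cruise) active — suppresses: (-2, 3)
  layer 3 (phototaxis) idle — unchanged: (-2, 3)
  layer 4 (escape) idle — unchanged: (-2, 3)
  → actuator (-2, 3)

-3 -3
-3 -3
-3 -3
-2 3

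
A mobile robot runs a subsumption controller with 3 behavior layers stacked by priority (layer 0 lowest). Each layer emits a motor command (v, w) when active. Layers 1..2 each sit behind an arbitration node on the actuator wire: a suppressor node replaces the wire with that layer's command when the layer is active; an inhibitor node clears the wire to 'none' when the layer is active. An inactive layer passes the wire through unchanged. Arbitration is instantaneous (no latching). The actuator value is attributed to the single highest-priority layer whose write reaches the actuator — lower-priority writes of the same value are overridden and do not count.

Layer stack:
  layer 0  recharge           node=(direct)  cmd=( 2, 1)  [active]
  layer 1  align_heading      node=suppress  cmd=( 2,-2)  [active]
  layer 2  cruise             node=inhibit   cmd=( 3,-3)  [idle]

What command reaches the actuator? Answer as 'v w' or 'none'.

layer 0 (recharge) active — direct: (2, 1)
layer 1 (align_heading) active — suppresses: (2, -2)
layer 2 (cruise) idle — unchanged: (2, -2)
→ actuator (2, -2)

2 -2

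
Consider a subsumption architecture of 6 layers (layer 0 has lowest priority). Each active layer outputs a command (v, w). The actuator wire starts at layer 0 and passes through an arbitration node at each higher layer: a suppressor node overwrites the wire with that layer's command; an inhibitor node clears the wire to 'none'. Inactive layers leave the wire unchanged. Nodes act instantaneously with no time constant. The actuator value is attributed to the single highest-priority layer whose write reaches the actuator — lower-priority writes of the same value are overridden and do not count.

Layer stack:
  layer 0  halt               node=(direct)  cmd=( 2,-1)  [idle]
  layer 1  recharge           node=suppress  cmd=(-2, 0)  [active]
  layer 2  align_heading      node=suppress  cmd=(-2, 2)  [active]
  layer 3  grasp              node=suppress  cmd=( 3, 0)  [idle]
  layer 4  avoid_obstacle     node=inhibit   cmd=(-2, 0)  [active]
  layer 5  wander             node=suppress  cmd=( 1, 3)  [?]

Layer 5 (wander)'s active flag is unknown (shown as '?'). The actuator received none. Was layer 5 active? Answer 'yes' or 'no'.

If layer 5 is active=yes:
  actuator would be (1, 3)
If layer 5 is active=no:
  actuator would be none
Observed none, so layer 5 was idle.

no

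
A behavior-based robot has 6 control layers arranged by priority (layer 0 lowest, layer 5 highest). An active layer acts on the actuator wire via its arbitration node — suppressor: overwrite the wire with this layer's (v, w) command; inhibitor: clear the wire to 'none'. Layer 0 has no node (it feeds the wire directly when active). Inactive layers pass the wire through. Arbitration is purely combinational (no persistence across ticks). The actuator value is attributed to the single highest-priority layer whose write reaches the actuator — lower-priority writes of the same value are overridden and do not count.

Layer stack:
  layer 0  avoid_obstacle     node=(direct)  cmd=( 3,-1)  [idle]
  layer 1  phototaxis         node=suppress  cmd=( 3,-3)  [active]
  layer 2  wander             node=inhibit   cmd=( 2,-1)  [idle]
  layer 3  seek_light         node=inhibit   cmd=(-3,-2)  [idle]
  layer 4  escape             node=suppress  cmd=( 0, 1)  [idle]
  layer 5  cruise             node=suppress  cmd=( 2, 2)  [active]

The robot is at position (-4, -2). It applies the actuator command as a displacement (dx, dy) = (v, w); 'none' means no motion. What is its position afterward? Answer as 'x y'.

-2 0

[0] avoid_obstacle off; wire := none
[1] phototaxis on (suppress); wire := (3, -3)
[2] wander off; pass (3, -3)
[3] seek_light off; pass (3, -3)
[4] escape off; pass (3, -3)
[5] cruise on (suppress); wire := (2, 2)
output (2, 2)
position: (-4, -2) + (2, 2) = (-2, 0)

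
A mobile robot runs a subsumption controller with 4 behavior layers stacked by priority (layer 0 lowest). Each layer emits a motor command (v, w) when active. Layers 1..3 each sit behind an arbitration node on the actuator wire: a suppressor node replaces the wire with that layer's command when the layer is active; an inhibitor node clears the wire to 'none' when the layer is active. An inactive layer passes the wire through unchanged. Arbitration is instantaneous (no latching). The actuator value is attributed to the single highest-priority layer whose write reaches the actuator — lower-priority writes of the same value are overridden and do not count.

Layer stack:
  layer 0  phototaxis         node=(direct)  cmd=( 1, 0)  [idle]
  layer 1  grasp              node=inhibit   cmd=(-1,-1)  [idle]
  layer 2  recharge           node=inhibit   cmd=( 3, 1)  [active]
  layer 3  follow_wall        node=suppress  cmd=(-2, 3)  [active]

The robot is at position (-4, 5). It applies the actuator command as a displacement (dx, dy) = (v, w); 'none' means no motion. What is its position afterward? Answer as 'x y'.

-6 8

L0 phototaxis: idle → wire = none
L1 grasp: idle → wire stays none
L2 recharge: active, inhibitor → wire = none
L3 follow_wall: active, suppressor → wire = (-2, 3)
actuator = (-2, 3)
position: (-4, 5) + (-2, 3) = (-6, 8)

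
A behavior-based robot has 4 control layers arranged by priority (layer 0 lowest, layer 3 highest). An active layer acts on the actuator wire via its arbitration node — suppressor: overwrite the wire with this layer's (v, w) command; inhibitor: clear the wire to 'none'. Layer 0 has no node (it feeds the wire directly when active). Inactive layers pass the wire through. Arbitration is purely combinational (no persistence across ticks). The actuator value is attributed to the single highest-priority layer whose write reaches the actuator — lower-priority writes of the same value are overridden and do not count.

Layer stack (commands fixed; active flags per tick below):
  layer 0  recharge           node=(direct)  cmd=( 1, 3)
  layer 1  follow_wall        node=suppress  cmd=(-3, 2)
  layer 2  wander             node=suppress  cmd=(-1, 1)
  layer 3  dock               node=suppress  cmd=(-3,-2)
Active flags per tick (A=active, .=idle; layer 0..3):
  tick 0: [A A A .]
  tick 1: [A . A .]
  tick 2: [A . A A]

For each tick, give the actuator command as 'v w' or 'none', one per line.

tick 0:
  L0 recharge: active, feeds wire = (1, 3)
  L1 follow_wall: active, suppressor → wire = (-3, 2)
  L2 wander: active, suppressor → wire = (-1, 1)
  L3 dock: idle → wire stays (-1, 1)
  actuator = (-1, 1)
tick 1:
  L0 recharge: active, feeds wire = (1, 3)
  L1 follow_wall: idle → wire stays (1, 3)
  L2 wander: active, suppressor → wire = (-1, 1)
  L3 dock: idle → wire stays (-1, 1)
  actuator = (-1, 1)
tick 2:
  L0 recharge: active, feeds wire = (1, 3)
  L1 follow_wall: idle → wire stays (1, 3)
  L2 wander: active, suppressor → wire = (-1, 1)
  L3 dock: active, suppressor → wire = (-3, -2)
  actuator = (-3, -2)

-1 1
-1 1
-3 -2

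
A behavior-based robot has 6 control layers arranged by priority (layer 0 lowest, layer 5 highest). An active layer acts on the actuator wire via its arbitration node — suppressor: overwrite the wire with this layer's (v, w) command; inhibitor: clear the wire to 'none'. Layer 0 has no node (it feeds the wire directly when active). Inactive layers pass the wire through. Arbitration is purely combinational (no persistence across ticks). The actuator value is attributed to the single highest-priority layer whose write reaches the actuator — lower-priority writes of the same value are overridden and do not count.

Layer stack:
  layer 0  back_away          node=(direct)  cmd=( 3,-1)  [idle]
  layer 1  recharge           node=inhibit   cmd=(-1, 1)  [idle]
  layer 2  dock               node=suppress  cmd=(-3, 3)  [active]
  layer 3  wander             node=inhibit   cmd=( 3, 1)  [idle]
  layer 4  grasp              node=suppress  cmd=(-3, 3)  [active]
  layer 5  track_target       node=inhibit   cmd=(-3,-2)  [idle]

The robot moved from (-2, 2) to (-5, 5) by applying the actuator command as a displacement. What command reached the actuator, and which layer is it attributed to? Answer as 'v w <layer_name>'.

-3 3 grasp

displacement = (-5, 5) − (-2, 2) = (-3, 3)
[0] back_away off; wire := none
[1] recharge off; pass none
[2] dock on (suppress); wire := (-3, 3)
[3] wander off; pass (-3, 3)
[4] grasp on (suppress); wire := (-3, 3)
[5] track_target off; pass (-3, 3)
output (-3, 3) — from layer 4 (grasp)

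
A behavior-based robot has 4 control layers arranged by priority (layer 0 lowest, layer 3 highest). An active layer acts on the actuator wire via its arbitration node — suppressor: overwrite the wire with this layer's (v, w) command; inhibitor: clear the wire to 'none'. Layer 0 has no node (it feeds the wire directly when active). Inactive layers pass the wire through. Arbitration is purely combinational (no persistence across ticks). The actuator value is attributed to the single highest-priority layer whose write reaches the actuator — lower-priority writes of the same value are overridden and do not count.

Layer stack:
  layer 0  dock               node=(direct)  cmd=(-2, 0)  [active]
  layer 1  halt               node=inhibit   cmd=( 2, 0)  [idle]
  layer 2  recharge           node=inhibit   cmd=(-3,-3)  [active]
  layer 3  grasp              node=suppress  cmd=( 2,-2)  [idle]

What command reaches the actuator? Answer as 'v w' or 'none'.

layer 0 (dock) active — direct: (-2, 0)
layer 1 (halt) idle — unchanged: (-2, 0)
layer 2 (recharge) active — inhibits: none
layer 3 (grasp) idle — unchanged: none
→ actuator none

none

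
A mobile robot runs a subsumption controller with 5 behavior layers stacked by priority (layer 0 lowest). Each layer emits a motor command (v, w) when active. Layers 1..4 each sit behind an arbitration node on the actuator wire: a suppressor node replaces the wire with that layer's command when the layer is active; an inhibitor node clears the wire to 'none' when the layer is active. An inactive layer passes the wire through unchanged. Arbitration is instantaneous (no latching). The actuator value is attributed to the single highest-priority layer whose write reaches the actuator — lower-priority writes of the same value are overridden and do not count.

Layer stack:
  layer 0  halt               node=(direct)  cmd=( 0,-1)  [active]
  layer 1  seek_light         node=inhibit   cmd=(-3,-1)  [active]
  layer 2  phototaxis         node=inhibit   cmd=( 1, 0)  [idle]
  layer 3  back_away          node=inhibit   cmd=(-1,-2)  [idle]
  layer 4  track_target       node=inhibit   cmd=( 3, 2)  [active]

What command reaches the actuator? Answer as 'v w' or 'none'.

none

L0 halt: active, feeds wire = (0, -1)
L1 seek_light: active, inhibitor → wire = none
L2 phototaxis: idle → wire stays none
L3 back_away: idle → wire stays none
L4 track_target: active, inhibitor → wire = none
actuator = none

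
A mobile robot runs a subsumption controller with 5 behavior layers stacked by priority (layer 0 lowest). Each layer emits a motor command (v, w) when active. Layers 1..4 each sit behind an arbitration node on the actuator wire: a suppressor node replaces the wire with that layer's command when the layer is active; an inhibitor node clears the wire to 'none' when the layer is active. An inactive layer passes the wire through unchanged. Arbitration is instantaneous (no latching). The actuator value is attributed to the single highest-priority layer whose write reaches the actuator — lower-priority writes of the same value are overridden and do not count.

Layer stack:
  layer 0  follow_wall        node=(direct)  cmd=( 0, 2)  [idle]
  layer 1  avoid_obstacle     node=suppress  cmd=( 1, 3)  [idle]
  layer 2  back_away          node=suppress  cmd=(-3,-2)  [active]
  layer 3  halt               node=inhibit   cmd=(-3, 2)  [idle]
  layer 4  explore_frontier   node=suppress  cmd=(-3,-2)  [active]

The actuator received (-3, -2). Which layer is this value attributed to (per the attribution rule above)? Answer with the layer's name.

explore_frontier

L0 follow_wall: idle → wire = none
L1 avoid_obstacle: idle → wire stays none
L2 back_away: active, suppressor → wire = (-3, -2)
L3 halt: idle → wire stays (-3, -2)
L4 explore_frontier: active, suppressor → wire = (-3, -2)
actuator = (-3, -2)
last writer: layer 4 = explore_frontier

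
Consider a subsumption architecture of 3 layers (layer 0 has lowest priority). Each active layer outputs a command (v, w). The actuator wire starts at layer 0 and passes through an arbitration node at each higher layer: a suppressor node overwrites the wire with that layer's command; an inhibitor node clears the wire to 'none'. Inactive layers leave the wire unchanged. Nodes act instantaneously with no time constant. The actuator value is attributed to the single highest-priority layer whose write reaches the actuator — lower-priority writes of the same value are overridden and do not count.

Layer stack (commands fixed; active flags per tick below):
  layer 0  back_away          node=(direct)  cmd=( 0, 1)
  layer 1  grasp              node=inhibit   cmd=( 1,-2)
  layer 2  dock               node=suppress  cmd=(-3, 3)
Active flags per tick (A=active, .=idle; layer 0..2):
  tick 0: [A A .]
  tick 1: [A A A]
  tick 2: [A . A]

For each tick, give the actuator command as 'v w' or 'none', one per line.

tick 0:
  L0 back_away: active, feeds wire = (0, 1)
  L1 grasp: active, inhibitor → wire = none
  L2 dock: idle → wire stays none
  actuator = none
tick 1:
  L0 back_away: active, feeds wire = (0, 1)
  L1 grasp: active, inhibitor → wire = none
  L2 dock: active, suppressor → wire = (-3, 3)
  actuator = (-3, 3)
tick 2:
  L0 back_away: active, feeds wire = (0, 1)
  L1 grasp: idle → wire stays (0, 1)
  L2 dock: active, suppressor → wire = (-3, 3)
  actuator = (-3, 3)

none
-3 3
-3 3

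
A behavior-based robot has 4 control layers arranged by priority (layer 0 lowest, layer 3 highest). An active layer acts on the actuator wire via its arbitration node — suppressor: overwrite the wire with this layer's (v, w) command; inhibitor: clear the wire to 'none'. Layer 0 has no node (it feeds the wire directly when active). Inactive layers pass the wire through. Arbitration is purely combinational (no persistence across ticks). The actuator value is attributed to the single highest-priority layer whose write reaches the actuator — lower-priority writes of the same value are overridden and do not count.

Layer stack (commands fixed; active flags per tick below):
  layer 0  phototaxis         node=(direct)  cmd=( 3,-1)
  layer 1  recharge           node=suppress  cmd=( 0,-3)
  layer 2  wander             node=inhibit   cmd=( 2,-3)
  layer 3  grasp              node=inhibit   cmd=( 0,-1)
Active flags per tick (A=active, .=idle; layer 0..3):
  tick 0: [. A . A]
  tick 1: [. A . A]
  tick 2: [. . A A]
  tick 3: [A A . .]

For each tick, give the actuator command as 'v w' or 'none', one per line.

tick 0:
  layer 0 (phototaxis) idle — none
  layer 1 (recharge) active — suppresses: (0, -3)
  layer 2 (wander) idle — unchanged: (0, -3)
  layer 3 (grasp) active — inhibits: none
  → actuator none
tick 1:
  layer 0 (phototaxis) idle — none
  layer 1 (recharge) active — suppresses: (0, -3)
  layer 2 (wander) idle — unchanged: (0, -3)
  layer 3 (grasp) active — inhibits: none
  → actuator none
tick 2:
  layer 0 (phototaxis) idle — none
  layer 1 (recharge) idle — unchanged: none
  layer 2 (wander) active — inhibits: none
  layer 3 (grasp) active — inhibits: none
  → actuator none
tick 3:
  layer 0 (phototaxis) active — direct: (3, -1)
  layer 1 (recharge) active — suppresses: (0, -3)
  layer 2 (wander) idle — unchanged: (0, -3)
  layer 3 (grasp) idle — unchanged: (0, -3)
  → actuator (0, -3)

none
none
none
0 -3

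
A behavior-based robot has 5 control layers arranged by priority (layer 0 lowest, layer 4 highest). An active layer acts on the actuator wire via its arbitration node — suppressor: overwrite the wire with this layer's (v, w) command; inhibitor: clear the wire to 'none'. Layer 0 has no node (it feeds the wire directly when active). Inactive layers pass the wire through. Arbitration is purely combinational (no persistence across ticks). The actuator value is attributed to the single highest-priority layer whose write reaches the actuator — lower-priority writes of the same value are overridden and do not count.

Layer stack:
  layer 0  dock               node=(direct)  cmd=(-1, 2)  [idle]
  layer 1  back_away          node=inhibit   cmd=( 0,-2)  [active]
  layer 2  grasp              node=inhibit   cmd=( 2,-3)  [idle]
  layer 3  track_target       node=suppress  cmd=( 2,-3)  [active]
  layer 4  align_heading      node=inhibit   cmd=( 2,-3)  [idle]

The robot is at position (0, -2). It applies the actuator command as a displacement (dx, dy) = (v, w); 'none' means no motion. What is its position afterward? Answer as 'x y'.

L0 dock: idle → wire = none
L1 back_away: active, inhibitor → wire = none
L2 grasp: idle → wire stays none
L3 track_target: active, suppressor → wire = (2, -3)
L4 align_heading: idle → wire stays (2, -3)
actuator = (2, -3)
position: (0, -2) + (2, -3) = (2, -5)

2 -5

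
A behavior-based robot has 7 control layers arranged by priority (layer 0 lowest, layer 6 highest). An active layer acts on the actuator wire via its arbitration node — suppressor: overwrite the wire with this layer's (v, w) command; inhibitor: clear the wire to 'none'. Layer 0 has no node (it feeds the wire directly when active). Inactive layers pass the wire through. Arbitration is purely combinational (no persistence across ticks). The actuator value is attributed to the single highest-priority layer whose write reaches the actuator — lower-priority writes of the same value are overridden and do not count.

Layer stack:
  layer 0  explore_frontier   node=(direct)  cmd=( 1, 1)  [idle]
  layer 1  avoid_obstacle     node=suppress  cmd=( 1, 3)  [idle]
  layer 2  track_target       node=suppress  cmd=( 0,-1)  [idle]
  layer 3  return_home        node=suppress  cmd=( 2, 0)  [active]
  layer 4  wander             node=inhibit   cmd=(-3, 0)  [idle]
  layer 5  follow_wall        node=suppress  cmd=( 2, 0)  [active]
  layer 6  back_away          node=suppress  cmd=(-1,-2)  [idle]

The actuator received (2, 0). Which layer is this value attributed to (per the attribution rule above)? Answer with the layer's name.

L0 explore_frontier: idle → wire = none
L1 avoid_obstacle: idle → wire stays none
L2 track_target: idle → wire stays none
L3 return_home: active, suppressor → wire = (2, 0)
L4 wander: idle → wire stays (2, 0)
L5 follow_wall: active, suppressor → wire = (2, 0)
L6 back_away: idle → wire stays (2, 0)
actuator = (2, 0)
last writer: layer 5 = follow_wall

follow_wall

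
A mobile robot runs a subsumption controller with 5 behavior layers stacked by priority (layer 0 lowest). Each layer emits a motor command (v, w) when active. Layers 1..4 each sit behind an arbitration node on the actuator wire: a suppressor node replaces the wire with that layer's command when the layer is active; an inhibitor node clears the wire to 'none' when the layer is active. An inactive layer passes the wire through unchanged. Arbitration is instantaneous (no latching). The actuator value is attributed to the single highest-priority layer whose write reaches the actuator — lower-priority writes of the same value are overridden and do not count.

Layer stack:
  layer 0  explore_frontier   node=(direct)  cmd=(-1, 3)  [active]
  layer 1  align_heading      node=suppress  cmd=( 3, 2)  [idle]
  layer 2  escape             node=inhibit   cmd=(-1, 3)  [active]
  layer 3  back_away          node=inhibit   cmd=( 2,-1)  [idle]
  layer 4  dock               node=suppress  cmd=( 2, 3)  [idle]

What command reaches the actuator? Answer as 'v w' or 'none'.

none

[0] explore_frontier on; wire := (-1, 3)
[1] align_heading off; pass (-1, 3)
[2] escape on (inhibit); wire := none
[3] back_away off; pass none
[4] dock off; pass none
output none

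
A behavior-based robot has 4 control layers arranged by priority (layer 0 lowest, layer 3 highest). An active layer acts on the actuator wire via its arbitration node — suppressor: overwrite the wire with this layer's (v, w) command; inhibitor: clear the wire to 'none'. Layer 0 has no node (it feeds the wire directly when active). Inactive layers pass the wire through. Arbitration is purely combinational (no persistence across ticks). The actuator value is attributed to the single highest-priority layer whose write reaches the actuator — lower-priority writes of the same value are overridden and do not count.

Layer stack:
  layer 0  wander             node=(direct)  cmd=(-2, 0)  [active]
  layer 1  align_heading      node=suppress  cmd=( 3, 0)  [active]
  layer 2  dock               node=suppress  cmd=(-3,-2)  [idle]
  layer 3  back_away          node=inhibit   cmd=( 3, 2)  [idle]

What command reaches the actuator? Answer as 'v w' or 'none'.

[0] wander on; wire := (-2, 0)
[1] align_heading on (suppress); wire := (3, 0)
[2] dock off; pass (3, 0)
[3] back_away off; pass (3, 0)
output (3, 0)

3 0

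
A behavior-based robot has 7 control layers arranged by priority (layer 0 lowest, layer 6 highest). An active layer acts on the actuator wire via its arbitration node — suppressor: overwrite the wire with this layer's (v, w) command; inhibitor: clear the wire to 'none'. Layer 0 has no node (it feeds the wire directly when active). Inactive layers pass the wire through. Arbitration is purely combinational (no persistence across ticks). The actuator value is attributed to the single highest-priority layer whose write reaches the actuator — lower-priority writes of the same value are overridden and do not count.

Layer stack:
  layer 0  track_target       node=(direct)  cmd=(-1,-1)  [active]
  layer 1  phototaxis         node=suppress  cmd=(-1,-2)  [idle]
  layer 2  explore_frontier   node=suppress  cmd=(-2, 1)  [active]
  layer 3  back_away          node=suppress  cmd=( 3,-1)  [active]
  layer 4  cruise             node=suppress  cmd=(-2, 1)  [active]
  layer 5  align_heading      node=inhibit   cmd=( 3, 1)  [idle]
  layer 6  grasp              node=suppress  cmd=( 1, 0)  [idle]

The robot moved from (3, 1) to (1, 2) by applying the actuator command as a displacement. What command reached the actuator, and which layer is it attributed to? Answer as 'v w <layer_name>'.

-2 1 cruise

displacement = (1, 2) − (3, 1) = (-2, 1)
layer 0 (track_target) active — direct: (-1, -1)
layer 1 (phototaxis) idle — unchanged: (-1, -1)
layer 2 (explore_frontier) active — suppresses: (-2, 1)
layer 3 (back_away) active — suppresses: (3, -1)
layer 4 (cruise) active — suppresses: (-2, 1)
layer 5 (align_heading) idle — unchanged: (-2, 1)
layer 6 (grasp) idle — unchanged: (-2, 1)
→ actuator (-2, 1) — from layer 4 (cruise)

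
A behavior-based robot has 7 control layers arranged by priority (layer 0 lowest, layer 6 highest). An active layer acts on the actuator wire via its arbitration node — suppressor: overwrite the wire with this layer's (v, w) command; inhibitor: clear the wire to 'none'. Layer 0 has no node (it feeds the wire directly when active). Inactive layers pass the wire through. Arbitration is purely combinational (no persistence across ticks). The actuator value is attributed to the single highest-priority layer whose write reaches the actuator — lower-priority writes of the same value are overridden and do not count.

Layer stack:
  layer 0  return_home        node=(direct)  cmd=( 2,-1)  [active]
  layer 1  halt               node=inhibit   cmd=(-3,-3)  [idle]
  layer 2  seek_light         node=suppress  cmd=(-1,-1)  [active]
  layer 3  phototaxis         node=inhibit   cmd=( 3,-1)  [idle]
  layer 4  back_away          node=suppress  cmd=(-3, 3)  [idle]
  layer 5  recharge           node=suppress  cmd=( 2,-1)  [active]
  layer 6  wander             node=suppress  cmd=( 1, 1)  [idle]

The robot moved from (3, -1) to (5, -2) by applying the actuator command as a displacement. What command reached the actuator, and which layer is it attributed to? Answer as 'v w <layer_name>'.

2 -1 recharge

displacement = (5, -2) − (3, -1) = (2, -1)
L0 return_home: active, feeds wire = (2, -1)
L1 halt: idle → wire stays (2, -1)
L2 seek_light: active, suppressor → wire = (-1, -1)
L3 phototaxis: idle → wire stays (-1, -1)
L4 back_away: idle → wire stays (-1, -1)
L5 recharge: active, suppressor → wire = (2, -1)
L6 wander: idle → wire stays (2, -1)
actuator = (2, -1) — from layer 5 (recharge)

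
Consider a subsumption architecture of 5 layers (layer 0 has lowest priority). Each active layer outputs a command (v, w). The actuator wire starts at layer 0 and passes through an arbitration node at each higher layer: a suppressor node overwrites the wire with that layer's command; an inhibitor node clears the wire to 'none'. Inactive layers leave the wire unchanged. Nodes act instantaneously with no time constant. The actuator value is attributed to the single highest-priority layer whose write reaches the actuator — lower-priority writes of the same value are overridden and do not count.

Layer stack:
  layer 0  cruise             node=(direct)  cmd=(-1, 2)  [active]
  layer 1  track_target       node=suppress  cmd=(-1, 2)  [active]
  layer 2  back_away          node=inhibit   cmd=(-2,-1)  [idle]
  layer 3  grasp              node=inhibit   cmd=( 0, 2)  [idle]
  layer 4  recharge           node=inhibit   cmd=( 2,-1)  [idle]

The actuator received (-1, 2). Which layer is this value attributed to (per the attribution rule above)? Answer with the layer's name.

track_target

L0 cruise: active, feeds wire = (-1, 2)
L1 track_target: active, suppressor → wire = (-1, 2)
L2 back_away: idle → wire stays (-1, 2)
L3 grasp: idle → wire stays (-1, 2)
L4 recharge: idle → wire stays (-1, 2)
actuator = (-1, 2)
last writer: layer 1 = track_target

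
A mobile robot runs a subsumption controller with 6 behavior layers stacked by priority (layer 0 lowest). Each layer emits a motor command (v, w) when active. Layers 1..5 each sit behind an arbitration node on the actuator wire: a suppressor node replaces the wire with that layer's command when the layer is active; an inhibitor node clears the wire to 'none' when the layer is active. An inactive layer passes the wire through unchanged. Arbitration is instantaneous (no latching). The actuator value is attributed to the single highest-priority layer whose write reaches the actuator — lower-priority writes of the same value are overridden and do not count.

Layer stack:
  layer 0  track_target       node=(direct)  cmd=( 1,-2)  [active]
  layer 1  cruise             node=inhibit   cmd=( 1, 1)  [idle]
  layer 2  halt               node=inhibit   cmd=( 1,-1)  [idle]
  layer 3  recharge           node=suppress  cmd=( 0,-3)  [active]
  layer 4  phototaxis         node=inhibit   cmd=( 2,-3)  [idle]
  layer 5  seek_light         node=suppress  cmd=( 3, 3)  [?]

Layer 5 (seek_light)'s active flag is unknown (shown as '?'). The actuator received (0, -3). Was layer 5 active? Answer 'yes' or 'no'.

no

If layer 5 is active=yes:
  actuator would be (3, 3)
If layer 5 is active=no:
  actuator would be (0, -3)
Observed (0, -3), so layer 5 was idle.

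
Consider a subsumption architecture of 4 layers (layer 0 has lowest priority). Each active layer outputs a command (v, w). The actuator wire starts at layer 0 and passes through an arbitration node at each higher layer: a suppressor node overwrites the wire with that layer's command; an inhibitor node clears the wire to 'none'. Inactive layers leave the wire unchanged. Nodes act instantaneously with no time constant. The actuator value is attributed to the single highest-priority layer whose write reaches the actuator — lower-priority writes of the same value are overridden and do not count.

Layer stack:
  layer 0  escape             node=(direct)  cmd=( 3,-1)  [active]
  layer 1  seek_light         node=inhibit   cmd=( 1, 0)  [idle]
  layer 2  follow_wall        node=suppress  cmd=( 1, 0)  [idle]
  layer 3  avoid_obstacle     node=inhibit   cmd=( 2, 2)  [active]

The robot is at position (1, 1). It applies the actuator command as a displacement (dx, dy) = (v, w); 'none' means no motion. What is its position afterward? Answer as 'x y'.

L0 escape: active, feeds wire = (3, -1)
L1 seek_light: idle → wire stays (3, -1)
L2 follow_wall: idle → wire stays (3, -1)
L3 avoid_obstacle: active, inhibitor → wire = none
actuator = none
position: (1, 1) + none = (1, 1)

1 1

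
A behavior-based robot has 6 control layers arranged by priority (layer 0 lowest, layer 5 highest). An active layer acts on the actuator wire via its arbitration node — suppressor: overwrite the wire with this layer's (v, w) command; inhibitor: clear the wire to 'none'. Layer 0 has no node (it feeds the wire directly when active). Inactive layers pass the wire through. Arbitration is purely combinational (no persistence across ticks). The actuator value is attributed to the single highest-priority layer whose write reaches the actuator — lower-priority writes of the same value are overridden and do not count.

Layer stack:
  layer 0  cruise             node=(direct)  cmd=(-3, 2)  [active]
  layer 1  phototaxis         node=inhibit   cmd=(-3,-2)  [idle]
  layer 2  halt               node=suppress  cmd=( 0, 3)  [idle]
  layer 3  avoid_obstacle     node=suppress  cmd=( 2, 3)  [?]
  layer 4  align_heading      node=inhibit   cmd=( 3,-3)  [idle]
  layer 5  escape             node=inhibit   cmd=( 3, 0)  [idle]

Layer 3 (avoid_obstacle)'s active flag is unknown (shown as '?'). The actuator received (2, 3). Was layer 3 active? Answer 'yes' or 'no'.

yes

If layer 3 is active=yes:
  actuator would be (2, 3)
If layer 3 is active=no:
  actuator would be (-3, 2)
Observed (2, 3), so layer 3 was active.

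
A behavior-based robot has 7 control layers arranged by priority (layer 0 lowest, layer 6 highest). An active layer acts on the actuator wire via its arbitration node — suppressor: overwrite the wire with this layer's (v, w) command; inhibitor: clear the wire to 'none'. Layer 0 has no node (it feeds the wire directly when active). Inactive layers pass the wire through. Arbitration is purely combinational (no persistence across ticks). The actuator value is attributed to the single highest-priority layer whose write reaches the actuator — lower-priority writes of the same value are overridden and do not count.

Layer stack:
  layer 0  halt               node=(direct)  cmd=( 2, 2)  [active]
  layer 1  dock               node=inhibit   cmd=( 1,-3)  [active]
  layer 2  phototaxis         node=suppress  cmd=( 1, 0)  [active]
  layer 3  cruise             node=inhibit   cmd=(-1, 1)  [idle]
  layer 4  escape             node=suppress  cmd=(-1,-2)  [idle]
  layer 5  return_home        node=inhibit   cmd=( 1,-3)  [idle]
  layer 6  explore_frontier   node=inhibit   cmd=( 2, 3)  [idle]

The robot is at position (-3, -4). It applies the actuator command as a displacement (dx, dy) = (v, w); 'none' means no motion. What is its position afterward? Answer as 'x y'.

layer 0 (halt) active — direct: (2, 2)
layer 1 (dock) active — inhibits: none
layer 2 (phototaxis) active — suppresses: (1, 0)
layer 3 (cruise) idle — unchanged: (1, 0)
layer 4 (escape) idle — unchanged: (1, 0)
layer 5 (return_home) idle — unchanged: (1, 0)
layer 6 (explore_frontier) idle — unchanged: (1, 0)
→ actuator (1, 0)
position: (-3, -4) + (1, 0) = (-2, -4)

-2 -4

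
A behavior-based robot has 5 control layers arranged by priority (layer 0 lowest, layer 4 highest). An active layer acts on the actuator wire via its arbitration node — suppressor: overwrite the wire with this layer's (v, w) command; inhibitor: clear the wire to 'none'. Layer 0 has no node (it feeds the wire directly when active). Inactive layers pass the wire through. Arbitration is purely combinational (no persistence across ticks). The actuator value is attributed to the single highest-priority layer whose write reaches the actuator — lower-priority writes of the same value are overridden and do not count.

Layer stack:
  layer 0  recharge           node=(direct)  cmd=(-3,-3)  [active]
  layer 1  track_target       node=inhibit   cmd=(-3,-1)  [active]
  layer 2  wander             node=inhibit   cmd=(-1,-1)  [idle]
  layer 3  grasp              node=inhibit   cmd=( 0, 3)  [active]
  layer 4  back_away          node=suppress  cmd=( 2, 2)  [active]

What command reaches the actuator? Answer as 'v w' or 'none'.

layer 0 (recharge) active — direct: (-3, -3)
layer 1 (track_target) active — inhibits: none
layer 2 (wander) idle — unchanged: none
layer 3 (grasp) active — inhibits: none
layer 4 (back_away) active — suppresses: (2, 2)
→ actuator (2, 2)

2 2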